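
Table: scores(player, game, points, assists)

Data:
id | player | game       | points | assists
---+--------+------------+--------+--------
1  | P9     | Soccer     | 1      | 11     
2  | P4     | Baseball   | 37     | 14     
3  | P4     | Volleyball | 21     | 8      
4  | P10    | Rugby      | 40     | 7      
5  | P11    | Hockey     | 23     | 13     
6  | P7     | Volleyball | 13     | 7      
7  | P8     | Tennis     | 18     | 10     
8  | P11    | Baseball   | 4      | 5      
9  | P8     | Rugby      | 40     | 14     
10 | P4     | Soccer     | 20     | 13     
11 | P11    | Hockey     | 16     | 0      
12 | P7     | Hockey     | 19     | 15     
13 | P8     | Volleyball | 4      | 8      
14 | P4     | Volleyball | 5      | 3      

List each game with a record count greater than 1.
SELECT game, COUNT(*) as cnt
FROM scores
GROUP BY game
HAVING COUNT(*) > 1

Result:
  Baseball: 2
  Hockey: 3
  Rugby: 2
  Soccer: 2
  Volleyball: 4

Note: HAVING filters groups after aggregation, WHERE filters rows before.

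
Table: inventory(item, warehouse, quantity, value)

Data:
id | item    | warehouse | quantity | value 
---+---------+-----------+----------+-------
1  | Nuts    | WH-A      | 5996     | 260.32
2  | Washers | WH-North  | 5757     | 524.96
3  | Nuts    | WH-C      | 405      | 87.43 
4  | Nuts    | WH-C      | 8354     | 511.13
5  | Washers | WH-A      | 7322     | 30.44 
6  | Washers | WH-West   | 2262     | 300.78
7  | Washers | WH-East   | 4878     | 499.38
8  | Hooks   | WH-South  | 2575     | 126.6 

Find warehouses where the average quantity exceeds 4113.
SELECT warehouse, AVG(quantity)
FROM inventory
GROUP BY warehouse
HAVING AVG(quantity) > 4113

Result:
  WH-A: avg=6659.00
  WH-C: avg=4379.50
  WH-East: avg=4878.00
  WH-North: avg=5757.00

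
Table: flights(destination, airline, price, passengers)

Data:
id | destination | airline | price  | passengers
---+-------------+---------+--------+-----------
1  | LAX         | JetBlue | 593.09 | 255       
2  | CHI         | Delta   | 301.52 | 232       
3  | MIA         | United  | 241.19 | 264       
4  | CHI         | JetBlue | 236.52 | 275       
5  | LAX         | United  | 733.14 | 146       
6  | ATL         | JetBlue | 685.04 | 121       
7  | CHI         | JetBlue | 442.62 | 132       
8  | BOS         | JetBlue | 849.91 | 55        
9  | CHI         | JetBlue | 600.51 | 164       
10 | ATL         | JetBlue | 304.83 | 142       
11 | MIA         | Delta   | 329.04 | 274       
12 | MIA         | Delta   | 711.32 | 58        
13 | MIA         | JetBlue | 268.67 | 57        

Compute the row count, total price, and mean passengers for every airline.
SELECT airline,
       COUNT(*) as cnt,
       SUM(price) as total_price,
       AVG(passengers) as avg_passengers
FROM flights
GROUP BY airline

Result:
  Delta: 3 records, 1341.88 total price, 188.00 avg passengers
  JetBlue: 8 records, 3981.19 total price, 150.13 avg passengers
  United: 2 records, 974.33 total price, 205.00 avg passengers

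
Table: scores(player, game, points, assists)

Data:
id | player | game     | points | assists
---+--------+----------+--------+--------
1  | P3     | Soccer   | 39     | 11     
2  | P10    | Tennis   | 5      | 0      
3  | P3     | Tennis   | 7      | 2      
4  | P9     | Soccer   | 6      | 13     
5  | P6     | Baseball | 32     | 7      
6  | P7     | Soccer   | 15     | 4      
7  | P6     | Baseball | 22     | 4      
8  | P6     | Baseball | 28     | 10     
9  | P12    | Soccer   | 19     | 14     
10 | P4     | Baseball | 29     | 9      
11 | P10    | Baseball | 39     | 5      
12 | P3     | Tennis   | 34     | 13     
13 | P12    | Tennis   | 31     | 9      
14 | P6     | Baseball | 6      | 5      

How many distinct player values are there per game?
SELECT game, COUNT(DISTINCT player)
FROM scores
GROUP BY game

Result:
  Baseball: 3 distinct
  Soccer: 4 distinct
  Tennis: 3 distinct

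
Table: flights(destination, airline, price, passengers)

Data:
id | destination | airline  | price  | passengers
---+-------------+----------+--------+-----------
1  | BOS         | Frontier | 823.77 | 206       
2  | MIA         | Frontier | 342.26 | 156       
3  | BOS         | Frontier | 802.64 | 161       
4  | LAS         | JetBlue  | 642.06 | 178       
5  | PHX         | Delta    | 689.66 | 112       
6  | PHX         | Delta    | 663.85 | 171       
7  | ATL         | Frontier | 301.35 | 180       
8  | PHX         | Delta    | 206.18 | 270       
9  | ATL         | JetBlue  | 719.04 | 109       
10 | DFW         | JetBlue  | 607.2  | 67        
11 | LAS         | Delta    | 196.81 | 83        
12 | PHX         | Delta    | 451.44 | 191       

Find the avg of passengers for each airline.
SELECT airline, AVG(passengers) as result
FROM flights
GROUP BY airline

Result:
  Delta: 165.40
  Frontier: 175.75
  JetBlue: 118.00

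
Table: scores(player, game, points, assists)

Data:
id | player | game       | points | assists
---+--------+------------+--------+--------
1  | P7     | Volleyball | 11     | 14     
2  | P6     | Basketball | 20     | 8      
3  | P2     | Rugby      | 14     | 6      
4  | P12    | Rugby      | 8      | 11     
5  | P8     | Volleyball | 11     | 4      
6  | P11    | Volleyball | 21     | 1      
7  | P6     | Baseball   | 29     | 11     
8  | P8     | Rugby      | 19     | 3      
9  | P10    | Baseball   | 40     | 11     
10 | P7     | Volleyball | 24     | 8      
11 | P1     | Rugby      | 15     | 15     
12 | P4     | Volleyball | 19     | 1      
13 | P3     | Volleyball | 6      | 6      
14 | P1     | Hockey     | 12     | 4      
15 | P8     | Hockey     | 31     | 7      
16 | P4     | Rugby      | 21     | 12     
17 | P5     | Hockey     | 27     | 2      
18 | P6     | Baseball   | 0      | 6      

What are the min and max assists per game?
SELECT game, MIN(assists), MAX(assists)
FROM scores
GROUP BY game

Result:
  Baseball: min=6, max=11
  Basketball: min=8, max=8
  Hockey: min=2, max=7
  Rugby: min=3, max=15
  Volleyball: min=1, max=14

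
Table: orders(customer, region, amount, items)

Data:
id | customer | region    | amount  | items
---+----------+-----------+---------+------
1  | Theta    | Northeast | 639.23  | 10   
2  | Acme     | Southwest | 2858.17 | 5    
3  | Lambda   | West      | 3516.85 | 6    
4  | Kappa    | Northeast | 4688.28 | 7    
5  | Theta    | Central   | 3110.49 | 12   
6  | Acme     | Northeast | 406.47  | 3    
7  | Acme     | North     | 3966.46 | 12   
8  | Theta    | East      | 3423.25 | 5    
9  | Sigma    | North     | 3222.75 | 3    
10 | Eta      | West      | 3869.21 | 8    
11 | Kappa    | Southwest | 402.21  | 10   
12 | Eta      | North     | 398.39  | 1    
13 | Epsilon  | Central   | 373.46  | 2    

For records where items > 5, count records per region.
SELECT region, COUNT(*)
FROM orders
WHERE items > 5
GROUP BY region

Note: WHERE filters rows before grouping.

Result:
  Central: 1
  North: 1
  Northeast: 2
  Southwest: 1
  West: 2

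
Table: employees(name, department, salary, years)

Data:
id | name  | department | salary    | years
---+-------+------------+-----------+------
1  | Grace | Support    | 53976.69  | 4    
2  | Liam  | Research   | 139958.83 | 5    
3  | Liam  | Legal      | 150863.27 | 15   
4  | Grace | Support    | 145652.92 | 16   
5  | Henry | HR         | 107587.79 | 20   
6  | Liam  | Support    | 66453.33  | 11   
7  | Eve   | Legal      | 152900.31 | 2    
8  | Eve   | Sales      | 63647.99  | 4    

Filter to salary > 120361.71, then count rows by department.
SELECT department, COUNT(*)
FROM employees
WHERE salary > 120361.71
GROUP BY department

Note: WHERE filters rows before grouping.

Result:
  Legal: 2
  Research: 1
  Support: 1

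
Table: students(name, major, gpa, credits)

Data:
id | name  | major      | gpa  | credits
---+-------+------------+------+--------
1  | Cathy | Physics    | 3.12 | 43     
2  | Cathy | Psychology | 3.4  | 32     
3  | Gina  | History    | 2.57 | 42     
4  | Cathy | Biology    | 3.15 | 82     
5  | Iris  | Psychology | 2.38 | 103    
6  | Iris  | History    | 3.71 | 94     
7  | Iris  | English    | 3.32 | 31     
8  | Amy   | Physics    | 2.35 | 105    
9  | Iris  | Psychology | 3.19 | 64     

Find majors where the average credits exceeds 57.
SELECT major, AVG(credits)
FROM students
GROUP BY major
HAVING AVG(credits) > 57

Result:
  Biology: avg=82.00
  History: avg=68.00
  Physics: avg=74.00
  Psychology: avg=66.33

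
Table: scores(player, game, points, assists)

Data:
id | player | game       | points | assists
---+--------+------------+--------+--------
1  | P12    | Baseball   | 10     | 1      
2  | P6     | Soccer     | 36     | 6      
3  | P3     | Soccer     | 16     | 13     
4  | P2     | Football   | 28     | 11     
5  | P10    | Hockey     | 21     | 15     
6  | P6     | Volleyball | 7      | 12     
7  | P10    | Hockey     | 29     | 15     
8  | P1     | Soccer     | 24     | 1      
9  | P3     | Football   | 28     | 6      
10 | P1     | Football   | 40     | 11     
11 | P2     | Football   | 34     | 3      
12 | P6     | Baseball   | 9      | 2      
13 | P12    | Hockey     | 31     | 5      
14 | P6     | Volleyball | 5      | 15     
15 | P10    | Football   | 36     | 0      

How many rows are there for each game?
SELECT game, COUNT(*) as count
FROM scores
GROUP BY game

Result:
  Baseball: 2
  Football: 5
  Hockey: 3
  Soccer: 3
  Volleyball: 2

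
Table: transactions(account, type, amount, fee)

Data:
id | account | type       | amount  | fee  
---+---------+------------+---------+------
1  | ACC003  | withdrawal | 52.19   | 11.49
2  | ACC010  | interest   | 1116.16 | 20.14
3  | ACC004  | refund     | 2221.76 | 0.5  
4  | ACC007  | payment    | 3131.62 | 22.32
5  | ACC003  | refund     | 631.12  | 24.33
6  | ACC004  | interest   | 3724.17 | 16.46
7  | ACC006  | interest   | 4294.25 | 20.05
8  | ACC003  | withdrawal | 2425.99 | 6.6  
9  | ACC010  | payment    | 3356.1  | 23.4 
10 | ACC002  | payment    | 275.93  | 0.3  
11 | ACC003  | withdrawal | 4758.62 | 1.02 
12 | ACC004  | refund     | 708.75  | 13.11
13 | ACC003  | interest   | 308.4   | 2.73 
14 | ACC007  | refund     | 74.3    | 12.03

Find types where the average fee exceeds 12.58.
SELECT type, AVG(fee)
FROM transactions
GROUP BY type
HAVING AVG(fee) > 12.58

Result:
  interest: avg=14.85
  payment: avg=15.34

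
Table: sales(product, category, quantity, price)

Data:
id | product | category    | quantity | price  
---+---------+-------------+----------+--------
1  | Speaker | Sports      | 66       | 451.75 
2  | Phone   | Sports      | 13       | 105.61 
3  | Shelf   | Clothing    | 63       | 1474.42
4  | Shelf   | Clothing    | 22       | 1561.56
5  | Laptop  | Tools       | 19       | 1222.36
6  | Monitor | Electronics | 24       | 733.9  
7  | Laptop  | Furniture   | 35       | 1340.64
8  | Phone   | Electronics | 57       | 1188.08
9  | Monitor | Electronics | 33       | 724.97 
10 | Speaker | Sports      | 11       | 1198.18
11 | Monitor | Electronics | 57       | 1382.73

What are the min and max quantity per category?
SELECT category, MIN(quantity), MAX(quantity)
FROM sales
GROUP BY category

Result:
  Clothing: min=22, max=63
  Electronics: min=24, max=57
  Furniture: min=35, max=35
  Sports: min=11, max=66
  Tools: min=19, max=19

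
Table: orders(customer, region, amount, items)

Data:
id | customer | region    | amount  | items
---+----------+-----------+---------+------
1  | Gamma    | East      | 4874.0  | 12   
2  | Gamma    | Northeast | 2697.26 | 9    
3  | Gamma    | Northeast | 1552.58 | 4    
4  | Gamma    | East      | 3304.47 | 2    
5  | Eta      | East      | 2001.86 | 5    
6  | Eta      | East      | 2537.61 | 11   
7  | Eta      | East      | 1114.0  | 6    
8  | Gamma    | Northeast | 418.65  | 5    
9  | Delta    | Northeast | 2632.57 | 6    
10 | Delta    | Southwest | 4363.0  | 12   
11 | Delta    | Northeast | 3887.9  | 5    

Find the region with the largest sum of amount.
SELECT region, SUM(amount) as val
FROM orders
GROUP BY region
ORDER BY val DESC
LIMIT 1

Result: East with sum(amount) = 13831.94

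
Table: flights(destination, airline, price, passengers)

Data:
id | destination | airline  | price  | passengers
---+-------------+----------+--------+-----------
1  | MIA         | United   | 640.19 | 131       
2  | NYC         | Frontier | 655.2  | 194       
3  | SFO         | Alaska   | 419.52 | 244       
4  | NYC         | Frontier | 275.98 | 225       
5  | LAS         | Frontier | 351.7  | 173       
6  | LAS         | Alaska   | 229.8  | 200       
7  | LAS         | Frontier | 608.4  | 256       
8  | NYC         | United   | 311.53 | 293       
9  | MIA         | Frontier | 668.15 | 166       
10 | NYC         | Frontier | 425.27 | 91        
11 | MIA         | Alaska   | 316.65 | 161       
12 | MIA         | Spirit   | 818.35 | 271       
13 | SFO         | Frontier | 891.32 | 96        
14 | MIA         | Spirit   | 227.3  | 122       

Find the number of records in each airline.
SELECT airline, COUNT(*) as count
FROM flights
GROUP BY airline

Result:
  Alaska: 3
  Frontier: 7
  Spirit: 2
  United: 2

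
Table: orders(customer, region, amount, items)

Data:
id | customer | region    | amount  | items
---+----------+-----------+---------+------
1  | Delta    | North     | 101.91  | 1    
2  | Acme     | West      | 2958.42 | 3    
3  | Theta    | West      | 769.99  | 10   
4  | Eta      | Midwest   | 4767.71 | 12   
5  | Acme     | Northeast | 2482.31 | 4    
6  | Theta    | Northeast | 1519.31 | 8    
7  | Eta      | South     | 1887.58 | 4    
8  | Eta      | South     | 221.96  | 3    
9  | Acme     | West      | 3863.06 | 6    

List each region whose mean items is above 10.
SELECT region, AVG(items)
FROM orders
GROUP BY region
HAVING AVG(items) > 10

Result:
  Midwest: avg=12.00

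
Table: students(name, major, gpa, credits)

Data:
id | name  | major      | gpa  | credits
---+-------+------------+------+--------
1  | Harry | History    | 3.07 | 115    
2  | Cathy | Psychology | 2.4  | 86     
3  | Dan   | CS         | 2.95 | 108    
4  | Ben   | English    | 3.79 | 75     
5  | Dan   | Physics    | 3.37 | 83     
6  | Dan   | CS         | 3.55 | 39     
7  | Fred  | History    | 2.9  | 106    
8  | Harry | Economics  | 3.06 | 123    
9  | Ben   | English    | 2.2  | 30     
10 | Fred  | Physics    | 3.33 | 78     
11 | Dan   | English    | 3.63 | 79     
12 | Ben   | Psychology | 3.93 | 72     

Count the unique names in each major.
SELECT major, COUNT(DISTINCT name)
FROM students
GROUP BY major

Result:
  CS: 1 distinct
  Economics: 1 distinct
  English: 2 distinct
  History: 2 distinct
  Physics: 2 distinct
  Psychology: 2 distinct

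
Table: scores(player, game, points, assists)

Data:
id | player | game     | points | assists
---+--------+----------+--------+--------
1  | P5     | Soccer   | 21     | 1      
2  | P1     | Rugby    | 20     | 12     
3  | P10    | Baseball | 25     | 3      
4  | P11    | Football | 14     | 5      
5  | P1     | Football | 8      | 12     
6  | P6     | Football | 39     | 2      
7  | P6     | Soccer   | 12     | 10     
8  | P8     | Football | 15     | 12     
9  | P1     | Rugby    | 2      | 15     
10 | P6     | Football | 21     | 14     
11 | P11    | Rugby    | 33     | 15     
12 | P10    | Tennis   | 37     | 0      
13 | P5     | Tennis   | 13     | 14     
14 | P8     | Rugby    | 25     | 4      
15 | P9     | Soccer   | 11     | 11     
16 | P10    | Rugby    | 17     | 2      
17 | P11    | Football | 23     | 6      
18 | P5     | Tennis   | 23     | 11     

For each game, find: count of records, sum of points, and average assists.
SELECT game,
       COUNT(*) as cnt,
       SUM(points) as total_points,
       AVG(assists) as avg_assists
FROM scores
GROUP BY game

Result:
  Baseball: 1 records, 25 total points, 3.00 avg assists
  Football: 6 records, 120 total points, 8.50 avg assists
  Rugby: 5 records, 97 total points, 9.60 avg assists
  Soccer: 3 records, 44 total points, 7.33 avg assists
  Tennis: 3 records, 73 total points, 8.33 avg assists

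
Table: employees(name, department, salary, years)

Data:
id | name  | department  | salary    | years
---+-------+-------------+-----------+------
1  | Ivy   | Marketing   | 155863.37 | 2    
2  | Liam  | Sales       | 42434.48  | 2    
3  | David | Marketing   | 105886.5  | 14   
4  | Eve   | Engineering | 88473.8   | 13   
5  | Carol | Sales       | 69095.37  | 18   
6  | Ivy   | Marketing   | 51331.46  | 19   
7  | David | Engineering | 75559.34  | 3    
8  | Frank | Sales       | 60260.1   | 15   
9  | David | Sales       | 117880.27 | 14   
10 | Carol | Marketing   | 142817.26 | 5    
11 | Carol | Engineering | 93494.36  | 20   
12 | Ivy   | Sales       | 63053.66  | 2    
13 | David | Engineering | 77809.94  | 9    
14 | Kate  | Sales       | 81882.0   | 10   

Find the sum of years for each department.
SELECT department, SUM(years) as result
FROM employees
GROUP BY department

Result:
  Engineering: 45
  Marketing: 40
  Sales: 61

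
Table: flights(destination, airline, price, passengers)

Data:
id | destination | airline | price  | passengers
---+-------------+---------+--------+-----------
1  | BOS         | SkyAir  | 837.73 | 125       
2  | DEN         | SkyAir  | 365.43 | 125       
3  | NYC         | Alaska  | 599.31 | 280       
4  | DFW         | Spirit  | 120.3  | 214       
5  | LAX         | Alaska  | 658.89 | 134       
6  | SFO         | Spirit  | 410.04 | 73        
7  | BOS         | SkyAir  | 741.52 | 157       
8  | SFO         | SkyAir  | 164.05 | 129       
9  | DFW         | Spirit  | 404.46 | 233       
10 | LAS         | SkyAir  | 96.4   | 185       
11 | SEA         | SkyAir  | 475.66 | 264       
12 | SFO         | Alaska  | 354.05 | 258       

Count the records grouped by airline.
SELECT airline, COUNT(*) as count
FROM flights
GROUP BY airline

Result:
  Alaska: 3
  SkyAir: 6
  Spirit: 3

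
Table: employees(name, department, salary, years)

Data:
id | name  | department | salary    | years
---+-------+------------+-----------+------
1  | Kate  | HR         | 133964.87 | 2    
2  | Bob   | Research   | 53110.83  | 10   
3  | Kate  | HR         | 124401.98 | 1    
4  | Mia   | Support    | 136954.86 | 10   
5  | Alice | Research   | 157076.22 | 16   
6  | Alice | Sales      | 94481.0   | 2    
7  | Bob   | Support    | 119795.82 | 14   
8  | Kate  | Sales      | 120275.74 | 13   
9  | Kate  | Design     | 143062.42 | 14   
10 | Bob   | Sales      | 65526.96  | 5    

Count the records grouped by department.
SELECT department, COUNT(*) as count
FROM employees
GROUP BY department

Result:
  Design: 1
  HR: 2
  Research: 2
  Sales: 3
  Support: 2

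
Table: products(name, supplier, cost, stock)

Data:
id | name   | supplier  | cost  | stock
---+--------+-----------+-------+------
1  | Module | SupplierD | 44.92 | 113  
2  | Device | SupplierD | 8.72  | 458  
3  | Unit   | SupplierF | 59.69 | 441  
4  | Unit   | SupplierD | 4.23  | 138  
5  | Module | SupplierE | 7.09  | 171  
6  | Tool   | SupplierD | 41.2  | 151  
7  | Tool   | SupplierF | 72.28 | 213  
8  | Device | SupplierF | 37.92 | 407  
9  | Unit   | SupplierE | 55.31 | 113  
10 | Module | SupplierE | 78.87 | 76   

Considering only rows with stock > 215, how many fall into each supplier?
SELECT supplier, COUNT(*)
FROM products
WHERE stock > 215
GROUP BY supplier

Note: WHERE filters rows before grouping.

Result:
  SupplierD: 1
  SupplierF: 2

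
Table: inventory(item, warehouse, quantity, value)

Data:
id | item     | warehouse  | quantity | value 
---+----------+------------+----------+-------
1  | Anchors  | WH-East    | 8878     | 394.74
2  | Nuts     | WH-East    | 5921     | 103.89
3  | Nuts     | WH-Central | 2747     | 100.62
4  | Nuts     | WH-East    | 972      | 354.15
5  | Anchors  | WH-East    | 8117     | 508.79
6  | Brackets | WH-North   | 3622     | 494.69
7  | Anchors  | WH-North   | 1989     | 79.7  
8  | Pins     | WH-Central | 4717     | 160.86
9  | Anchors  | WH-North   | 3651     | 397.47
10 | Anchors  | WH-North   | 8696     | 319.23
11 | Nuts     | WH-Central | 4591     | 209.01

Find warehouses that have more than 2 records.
SELECT warehouse, COUNT(*) as cnt
FROM inventory
GROUP BY warehouse
HAVING COUNT(*) > 2

Result:
  WH-Central: 3
  WH-East: 4
  WH-North: 4

Note: HAVING filters groups after aggregation, WHERE filters rows before.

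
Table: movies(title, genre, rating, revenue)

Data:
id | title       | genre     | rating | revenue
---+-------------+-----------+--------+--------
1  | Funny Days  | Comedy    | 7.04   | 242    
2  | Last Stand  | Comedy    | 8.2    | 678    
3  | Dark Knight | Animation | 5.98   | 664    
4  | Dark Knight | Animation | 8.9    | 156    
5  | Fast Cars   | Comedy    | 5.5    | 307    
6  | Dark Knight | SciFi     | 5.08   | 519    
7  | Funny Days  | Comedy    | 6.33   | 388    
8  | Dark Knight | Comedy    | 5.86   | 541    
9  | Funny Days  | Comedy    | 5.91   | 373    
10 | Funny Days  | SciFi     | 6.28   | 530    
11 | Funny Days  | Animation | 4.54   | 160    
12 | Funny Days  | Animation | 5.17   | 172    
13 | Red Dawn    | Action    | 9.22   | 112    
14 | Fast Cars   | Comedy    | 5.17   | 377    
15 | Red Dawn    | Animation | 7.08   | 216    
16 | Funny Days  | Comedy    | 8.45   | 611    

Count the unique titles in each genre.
SELECT genre, COUNT(DISTINCT title)
FROM movies
GROUP BY genre

Result:
  Action: 1 distinct
  Animation: 3 distinct
  Comedy: 4 distinct
  SciFi: 2 distinct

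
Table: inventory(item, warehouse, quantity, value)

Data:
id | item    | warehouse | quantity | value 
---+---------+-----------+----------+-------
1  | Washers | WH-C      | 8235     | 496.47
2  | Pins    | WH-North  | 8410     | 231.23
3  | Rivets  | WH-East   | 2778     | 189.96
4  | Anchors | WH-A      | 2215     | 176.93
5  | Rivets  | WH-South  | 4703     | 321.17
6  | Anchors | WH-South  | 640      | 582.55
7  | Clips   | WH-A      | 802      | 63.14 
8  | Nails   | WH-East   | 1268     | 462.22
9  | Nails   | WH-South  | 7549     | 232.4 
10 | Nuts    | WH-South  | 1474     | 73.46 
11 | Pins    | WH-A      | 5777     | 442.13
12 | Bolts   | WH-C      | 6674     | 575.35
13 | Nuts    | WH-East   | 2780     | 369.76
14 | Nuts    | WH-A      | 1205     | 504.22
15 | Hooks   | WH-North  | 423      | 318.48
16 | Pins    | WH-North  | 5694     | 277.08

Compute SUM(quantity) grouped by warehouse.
SELECT warehouse, SUM(quantity) as result
FROM inventory
GROUP BY warehouse

Result:
  WH-A: 9999
  WH-C: 14909
  WH-East: 6826
  WH-North: 14527
  WH-South: 14366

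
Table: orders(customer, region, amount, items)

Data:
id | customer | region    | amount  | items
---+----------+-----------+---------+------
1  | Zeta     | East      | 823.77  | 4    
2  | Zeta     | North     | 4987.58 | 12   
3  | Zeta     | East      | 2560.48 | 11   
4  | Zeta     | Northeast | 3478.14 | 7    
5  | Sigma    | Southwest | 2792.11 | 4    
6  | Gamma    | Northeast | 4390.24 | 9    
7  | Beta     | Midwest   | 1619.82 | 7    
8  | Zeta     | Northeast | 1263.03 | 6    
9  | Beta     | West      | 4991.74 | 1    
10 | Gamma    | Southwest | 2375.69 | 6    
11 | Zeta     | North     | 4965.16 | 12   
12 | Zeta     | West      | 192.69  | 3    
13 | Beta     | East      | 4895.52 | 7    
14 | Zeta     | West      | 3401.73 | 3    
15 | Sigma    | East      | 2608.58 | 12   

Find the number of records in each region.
SELECT region, COUNT(*) as count
FROM orders
GROUP BY region

Result:
  East: 4
  Midwest: 1
  North: 2
  Northeast: 3
  Southwest: 2
  West: 3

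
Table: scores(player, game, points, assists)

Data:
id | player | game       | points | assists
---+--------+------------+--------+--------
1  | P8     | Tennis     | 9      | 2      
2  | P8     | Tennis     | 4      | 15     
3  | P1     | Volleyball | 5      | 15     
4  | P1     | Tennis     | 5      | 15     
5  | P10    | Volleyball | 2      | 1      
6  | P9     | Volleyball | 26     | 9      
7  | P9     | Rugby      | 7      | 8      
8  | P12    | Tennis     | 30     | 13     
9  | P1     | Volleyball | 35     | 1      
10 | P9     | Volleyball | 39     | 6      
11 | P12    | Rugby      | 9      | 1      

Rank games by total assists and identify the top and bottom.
SELECT game, SUM(assists)
FROM scores
GROUP BY game
ORDER BY SUM(assists)

All groups:
  Rugby: 9
  Volleyball: 32
  Tennis: 45

Highest: Tennis (45)
Lowest: Rugby (9)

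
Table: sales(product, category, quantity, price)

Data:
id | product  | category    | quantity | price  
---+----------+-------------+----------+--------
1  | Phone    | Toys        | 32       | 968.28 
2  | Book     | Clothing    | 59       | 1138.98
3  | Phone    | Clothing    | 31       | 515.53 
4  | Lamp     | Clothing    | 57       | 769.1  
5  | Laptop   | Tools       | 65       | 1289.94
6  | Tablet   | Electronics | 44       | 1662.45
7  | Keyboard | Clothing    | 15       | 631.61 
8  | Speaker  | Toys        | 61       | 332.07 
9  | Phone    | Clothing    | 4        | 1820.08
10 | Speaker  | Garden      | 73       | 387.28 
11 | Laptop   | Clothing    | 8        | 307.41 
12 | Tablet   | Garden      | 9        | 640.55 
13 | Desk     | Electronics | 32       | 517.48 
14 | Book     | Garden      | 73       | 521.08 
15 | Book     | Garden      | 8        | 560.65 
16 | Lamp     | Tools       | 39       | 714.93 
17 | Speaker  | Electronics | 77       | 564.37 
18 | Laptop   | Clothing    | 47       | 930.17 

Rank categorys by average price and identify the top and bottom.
SELECT category, AVG(price)
FROM sales
GROUP BY category
ORDER BY AVG(price)

All groups:
  Garden: 527.39
  Toys: 650.18
  Clothing: 873.27
  Electronics: 914.77
  Tools: 1002.44

Highest: Tools (1002.44)
Lowest: Garden (527.39)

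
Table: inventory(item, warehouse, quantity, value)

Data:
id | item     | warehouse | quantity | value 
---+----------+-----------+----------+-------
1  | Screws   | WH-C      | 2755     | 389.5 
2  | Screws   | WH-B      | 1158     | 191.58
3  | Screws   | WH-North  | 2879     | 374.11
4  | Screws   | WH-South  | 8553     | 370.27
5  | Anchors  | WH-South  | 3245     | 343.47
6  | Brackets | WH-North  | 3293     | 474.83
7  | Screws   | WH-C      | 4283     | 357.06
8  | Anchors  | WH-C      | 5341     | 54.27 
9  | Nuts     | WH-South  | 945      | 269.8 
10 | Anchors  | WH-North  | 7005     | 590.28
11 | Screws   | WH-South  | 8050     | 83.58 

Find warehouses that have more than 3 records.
SELECT warehouse, COUNT(*) as cnt
FROM inventory
GROUP BY warehouse
HAVING COUNT(*) > 3

Result:
  WH-South: 4

Note: HAVING filters groups after aggregation, WHERE filters rows before.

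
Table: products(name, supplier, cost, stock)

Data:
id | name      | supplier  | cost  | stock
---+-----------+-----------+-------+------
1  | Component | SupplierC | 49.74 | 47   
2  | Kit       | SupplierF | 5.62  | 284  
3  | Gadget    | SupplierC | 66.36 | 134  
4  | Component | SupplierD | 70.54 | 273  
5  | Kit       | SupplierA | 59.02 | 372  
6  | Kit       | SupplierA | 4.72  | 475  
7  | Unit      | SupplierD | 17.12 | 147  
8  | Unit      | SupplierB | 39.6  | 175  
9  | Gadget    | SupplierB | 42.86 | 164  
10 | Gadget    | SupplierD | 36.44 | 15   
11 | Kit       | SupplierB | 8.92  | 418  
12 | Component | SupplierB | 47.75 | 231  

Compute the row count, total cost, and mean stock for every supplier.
SELECT supplier,
       COUNT(*) as cnt,
       SUM(cost) as total_cost,
       AVG(stock) as avg_stock
FROM products
GROUP BY supplier

Result:
  SupplierA: 2 records, 63.74 total cost, 423.50 avg stock
  SupplierB: 4 records, 139.13 total cost, 247.00 avg stock
  SupplierC: 2 records, 116.10 total cost, 90.50 avg stock
  SupplierD: 3 records, 124.10 total cost, 145.00 avg stock
  SupplierF: 1 records, 5.62 total cost, 284.00 avg stock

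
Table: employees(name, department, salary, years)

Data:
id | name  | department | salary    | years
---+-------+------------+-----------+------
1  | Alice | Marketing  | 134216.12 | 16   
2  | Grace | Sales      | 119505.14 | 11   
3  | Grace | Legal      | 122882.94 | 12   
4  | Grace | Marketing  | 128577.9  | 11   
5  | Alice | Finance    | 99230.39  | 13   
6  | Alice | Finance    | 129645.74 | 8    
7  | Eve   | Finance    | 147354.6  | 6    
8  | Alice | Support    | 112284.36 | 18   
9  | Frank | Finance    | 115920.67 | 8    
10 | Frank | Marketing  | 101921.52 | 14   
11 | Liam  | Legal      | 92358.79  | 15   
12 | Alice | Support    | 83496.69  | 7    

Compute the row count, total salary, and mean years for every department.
SELECT department,
       COUNT(*) as cnt,
       SUM(salary) as total_salary,
       AVG(years) as avg_years
FROM employees
GROUP BY department

Result:
  Finance: 4 records, 492151.40 total salary, 8.75 avg years
  Legal: 2 records, 215241.73 total salary, 13.50 avg years
  Marketing: 3 records, 364715.54 total salary, 13.67 avg years
  Sales: 1 records, 119505.14 total salary, 11.00 avg years
  Support: 2 records, 195781.05 total salary, 12.50 avg years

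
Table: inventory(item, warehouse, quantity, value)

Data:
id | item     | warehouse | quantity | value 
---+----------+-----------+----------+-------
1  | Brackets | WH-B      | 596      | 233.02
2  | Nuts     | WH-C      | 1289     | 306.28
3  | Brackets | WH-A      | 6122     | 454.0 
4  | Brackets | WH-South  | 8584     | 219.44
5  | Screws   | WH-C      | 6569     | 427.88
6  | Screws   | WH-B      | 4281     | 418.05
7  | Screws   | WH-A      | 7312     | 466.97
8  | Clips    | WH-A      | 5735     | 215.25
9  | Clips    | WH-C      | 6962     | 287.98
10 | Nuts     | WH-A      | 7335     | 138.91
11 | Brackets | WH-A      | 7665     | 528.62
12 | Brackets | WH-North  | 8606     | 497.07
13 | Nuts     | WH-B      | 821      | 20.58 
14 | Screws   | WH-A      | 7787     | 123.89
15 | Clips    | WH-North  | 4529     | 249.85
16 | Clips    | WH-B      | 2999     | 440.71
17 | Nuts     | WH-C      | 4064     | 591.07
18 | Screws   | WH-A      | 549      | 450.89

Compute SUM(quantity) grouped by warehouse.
SELECT warehouse, SUM(quantity) as result
FROM inventory
GROUP BY warehouse

Result:
  WH-A: 42505
  WH-B: 8697
  WH-C: 18884
  WH-North: 13135
  WH-South: 8584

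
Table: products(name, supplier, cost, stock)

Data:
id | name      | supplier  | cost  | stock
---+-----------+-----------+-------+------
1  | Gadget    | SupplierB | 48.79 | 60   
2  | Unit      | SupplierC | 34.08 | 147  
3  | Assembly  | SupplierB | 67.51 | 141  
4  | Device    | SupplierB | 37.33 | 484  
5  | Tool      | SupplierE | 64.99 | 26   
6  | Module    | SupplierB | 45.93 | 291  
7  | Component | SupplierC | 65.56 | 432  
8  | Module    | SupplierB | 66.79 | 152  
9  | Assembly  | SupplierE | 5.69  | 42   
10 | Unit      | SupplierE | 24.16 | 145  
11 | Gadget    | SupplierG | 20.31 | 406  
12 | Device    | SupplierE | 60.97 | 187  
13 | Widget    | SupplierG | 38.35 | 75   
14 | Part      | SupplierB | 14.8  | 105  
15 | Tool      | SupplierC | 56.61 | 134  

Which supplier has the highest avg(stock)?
SELECT supplier, AVG(stock) as val
FROM products
GROUP BY supplier
ORDER BY val DESC
LIMIT 1

Result: SupplierG with avg(stock) = 240.50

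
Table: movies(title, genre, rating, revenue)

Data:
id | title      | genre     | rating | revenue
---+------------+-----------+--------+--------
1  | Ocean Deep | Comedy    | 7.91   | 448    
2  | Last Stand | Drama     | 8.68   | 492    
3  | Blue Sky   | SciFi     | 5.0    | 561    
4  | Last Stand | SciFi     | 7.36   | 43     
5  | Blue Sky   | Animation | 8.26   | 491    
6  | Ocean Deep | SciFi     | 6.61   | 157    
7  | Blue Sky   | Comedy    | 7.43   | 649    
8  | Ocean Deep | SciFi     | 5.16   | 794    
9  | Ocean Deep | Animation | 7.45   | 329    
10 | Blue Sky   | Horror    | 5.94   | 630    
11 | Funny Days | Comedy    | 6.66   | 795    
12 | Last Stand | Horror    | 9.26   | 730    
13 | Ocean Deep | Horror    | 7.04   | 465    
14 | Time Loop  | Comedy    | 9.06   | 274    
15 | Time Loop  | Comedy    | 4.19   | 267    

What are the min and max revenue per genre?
SELECT genre, MIN(revenue), MAX(revenue)
FROM movies
GROUP BY genre

Result:
  Animation: min=329, max=491
  Comedy: min=267, max=795
  Drama: min=492, max=492
  Horror: min=465, max=730
  SciFi: min=43, max=794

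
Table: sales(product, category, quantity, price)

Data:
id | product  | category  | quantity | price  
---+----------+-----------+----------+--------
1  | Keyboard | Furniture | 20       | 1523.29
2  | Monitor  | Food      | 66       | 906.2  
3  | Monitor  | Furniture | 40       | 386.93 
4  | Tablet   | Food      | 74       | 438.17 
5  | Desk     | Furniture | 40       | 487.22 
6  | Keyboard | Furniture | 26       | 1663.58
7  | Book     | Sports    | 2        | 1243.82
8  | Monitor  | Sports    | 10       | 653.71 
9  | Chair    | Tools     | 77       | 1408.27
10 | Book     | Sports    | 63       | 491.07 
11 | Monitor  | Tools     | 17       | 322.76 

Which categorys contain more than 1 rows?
SELECT category, COUNT(*) as cnt
FROM sales
GROUP BY category
HAVING COUNT(*) > 1

Result:
  Food: 2
  Furniture: 4
  Sports: 3
  Tools: 2

Note: HAVING filters groups after aggregation, WHERE filters rows before.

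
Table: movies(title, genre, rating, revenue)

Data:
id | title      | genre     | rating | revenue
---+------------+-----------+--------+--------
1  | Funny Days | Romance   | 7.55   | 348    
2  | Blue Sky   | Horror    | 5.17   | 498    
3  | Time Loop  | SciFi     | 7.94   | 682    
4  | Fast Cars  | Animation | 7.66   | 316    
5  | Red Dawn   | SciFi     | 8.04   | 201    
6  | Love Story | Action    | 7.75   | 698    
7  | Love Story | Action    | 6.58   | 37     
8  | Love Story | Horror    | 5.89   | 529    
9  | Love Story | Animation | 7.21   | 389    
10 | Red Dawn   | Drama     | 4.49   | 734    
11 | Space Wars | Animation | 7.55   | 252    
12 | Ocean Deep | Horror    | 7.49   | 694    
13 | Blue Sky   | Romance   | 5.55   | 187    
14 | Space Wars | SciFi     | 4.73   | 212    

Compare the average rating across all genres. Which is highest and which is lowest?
SELECT genre, AVG(rating)
FROM movies
GROUP BY genre
ORDER BY AVG(rating)

All groups:
  Drama: 4.49
  Horror: 6.18
  Romance: 6.55
  SciFi: 6.90
  Action: 7.17
  Animation: 7.47

Highest: Animation (7.47)
Lowest: Drama (4.49)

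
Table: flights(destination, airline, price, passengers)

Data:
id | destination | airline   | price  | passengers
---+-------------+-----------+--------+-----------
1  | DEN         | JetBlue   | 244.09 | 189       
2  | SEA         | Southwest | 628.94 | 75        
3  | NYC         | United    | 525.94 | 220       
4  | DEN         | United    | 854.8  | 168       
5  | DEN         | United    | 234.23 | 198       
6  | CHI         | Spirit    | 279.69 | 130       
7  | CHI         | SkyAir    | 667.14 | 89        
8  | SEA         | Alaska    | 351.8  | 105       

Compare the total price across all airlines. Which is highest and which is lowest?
SELECT airline, SUM(price)
FROM flights
GROUP BY airline
ORDER BY SUM(price)

All groups:
  JetBlue: 244.09
  Spirit: 279.69
  Alaska: 351.80
  Southwest: 628.94
  SkyAir: 667.14
  United: 1614.97

Highest: United (1614.97)
Lowest: JetBlue (244.09)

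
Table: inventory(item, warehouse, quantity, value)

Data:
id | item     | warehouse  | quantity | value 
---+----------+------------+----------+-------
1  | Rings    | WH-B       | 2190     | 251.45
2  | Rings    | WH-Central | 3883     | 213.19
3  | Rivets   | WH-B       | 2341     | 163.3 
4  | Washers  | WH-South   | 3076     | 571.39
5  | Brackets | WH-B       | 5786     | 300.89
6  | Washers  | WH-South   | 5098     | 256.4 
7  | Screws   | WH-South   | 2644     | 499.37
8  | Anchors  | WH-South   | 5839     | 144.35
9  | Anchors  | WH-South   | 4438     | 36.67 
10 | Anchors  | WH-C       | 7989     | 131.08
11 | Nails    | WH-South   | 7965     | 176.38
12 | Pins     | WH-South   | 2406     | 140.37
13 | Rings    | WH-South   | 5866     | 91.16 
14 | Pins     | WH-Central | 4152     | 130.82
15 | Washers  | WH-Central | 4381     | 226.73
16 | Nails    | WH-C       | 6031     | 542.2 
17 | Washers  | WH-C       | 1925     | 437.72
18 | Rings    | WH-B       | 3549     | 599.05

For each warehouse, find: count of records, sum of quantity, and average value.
SELECT warehouse,
       COUNT(*) as cnt,
       SUM(quantity) as total_quantity,
       AVG(value) as avg_value
FROM inventory
GROUP BY warehouse

Result:
  WH-B: 4 records, 13866 total quantity, 328.67 avg value
  WH-C: 3 records, 15945 total quantity, 370.33 avg value
  WH-Central: 3 records, 12416 total quantity, 190.25 avg value
  WH-South: 8 records, 37332 total quantity, 239.51 avg value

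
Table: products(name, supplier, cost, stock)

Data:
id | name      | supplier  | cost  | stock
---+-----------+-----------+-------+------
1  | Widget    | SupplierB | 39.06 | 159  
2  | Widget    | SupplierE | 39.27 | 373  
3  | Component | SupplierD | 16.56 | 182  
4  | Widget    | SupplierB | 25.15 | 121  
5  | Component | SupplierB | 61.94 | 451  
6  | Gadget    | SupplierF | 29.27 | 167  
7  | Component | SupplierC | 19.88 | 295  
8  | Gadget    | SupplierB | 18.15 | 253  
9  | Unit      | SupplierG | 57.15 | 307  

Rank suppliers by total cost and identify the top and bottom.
SELECT supplier, SUM(cost)
FROM products
GROUP BY supplier
ORDER BY SUM(cost)

All groups:
  SupplierD: 16.56
  SupplierC: 19.88
  SupplierF: 29.27
  SupplierE: 39.27
  SupplierG: 57.15
  SupplierB: 144.30

Highest: SupplierB (144.30)
Lowest: SupplierD (16.56)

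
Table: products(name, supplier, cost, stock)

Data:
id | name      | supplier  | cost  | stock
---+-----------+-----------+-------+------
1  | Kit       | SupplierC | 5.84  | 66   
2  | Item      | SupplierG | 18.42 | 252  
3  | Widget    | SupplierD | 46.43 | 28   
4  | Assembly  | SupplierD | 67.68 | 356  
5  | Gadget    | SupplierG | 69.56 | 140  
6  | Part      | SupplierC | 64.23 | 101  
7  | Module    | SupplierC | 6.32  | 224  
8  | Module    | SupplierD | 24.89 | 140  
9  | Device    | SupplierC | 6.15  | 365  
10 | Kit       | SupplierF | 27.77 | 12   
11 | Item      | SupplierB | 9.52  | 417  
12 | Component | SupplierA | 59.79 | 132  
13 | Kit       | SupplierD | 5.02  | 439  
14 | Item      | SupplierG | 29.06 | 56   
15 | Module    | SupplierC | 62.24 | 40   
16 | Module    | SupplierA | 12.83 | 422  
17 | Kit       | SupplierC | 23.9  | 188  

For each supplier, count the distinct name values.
SELECT supplier, COUNT(DISTINCT name)
FROM products
GROUP BY supplier

Result:
  SupplierA: 2 distinct
  SupplierB: 1 distinct
  SupplierC: 4 distinct
  SupplierD: 4 distinct
  SupplierF: 1 distinct
  SupplierG: 2 distinct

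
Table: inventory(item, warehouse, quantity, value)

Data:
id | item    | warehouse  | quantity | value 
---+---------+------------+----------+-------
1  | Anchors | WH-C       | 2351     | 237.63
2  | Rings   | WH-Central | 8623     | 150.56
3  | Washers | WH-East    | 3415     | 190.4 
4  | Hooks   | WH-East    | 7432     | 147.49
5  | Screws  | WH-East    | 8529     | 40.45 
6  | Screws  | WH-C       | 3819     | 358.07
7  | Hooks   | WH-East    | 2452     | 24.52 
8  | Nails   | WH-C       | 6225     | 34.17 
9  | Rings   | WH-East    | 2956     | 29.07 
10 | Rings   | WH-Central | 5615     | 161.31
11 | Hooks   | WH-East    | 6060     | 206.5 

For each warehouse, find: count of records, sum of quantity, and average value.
SELECT warehouse,
       COUNT(*) as cnt,
       SUM(quantity) as total_quantity,
       AVG(value) as avg_value
FROM inventory
GROUP BY warehouse

Result:
  WH-C: 3 records, 12395 total quantity, 209.96 avg value
  WH-Central: 2 records, 14238 total quantity, 155.94 avg value
  WH-East: 6 records, 30844 total quantity, 106.41 avg value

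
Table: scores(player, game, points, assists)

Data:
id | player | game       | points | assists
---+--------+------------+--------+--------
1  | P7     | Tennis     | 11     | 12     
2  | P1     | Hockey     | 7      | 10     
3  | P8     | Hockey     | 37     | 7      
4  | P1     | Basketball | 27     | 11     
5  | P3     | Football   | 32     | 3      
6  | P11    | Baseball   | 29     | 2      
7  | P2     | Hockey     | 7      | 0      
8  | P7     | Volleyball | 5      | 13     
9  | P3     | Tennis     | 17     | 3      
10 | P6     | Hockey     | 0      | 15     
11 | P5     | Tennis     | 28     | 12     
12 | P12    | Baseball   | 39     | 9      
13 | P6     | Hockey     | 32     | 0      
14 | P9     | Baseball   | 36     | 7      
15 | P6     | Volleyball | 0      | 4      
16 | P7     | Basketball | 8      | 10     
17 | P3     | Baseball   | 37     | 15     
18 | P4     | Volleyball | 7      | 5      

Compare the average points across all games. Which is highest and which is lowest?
SELECT game, AVG(points)
FROM scores
GROUP BY game
ORDER BY AVG(points)

All groups:
  Volleyball: 4.00
  Hockey: 16.60
  Basketball: 17.50
  Tennis: 18.67
  Football: 32.00
  Baseball: 35.25

Highest: Baseball (35.25)
Lowest: Volleyball (4.00)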